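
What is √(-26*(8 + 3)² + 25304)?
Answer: 3*√2462 ≈ 148.86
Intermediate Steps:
√(-26*(8 + 3)² + 25304) = √(-26*11² + 25304) = √(-26*121 + 25304) = √(-3146 + 25304) = √22158 = 3*√2462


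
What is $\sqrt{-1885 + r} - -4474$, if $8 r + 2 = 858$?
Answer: $4474 + i \sqrt{1778} \approx 4474.0 + 42.166 i$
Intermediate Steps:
$r = 107$ ($r = - \frac{1}{4} + \frac{1}{8} \cdot 858 = - \frac{1}{4} + \frac{429}{4} = 107$)
$\sqrt{-1885 + r} - -4474 = \sqrt{-1885 + 107} - -4474 = \sqrt{-1778} + 4474 = i \sqrt{1778} + 4474 = 4474 + i \sqrt{1778}$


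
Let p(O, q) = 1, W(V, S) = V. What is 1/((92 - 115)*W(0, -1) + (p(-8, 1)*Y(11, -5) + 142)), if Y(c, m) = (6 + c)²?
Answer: 1/431 ≈ 0.0023202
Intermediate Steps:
1/((92 - 115)*W(0, -1) + (p(-8, 1)*Y(11, -5) + 142)) = 1/((92 - 115)*0 + (1*(6 + 11)² + 142)) = 1/(-23*0 + (1*17² + 142)) = 1/(0 + (1*289 + 142)) = 1/(0 + (289 + 142)) = 1/(0 + 431) = 1/431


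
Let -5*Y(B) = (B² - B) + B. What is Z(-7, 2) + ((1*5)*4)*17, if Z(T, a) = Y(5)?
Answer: 335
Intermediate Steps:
Y(B) = -B²/5 (Y(B) = -((B² - B) + B)/5 = -B²/5)
Z(T, a) = -5 (Z(T, a) = -⅕*5² = -⅕*25 = -5)
Z(-7, 2) + ((1*5)*4)*17 = -5 + ((1*5)*4)*17 = -5 + (5*4)*17 = -5 + 20*17 = -5 + 340 = 335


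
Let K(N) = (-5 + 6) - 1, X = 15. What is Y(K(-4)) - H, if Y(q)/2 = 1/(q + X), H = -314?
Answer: 4712/15 ≈ 314.13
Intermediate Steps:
K(N) = 0 (K(N) = 1 - 1 = 0)
Y(q) = 2/(15 + q) (Y(q) = 2/(q + 15) = 2/(15 + q))
Y(K(-4)) - H = 2/(15 + 0) - 1*(-314) = 2/15 + 314 = 4712/15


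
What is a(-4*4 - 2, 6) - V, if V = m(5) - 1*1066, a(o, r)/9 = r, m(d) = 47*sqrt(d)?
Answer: 1120 - 47*sqrt(5) ≈ 1014.9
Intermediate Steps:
a(o, r) = 9*r
V = -1066 + 47*sqrt(5) (V = 47*sqrt(5) - 1*1066 = 47*sqrt(5) - 1066 = -1066 + 47*sqrt(5) ≈ -960.90)
a(-4*4 - 2, 6) - V = 9*6 - (-1066 + 47*sqrt(5)) = 54 + (1066 - 47*sqrt(5)) = 1120 - 47*sqrt(5)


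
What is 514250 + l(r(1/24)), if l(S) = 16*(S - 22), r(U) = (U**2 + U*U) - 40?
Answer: 9238645/18 ≈ 5.1326e+5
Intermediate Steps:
r(U) = -40 + 2*U**2 (r(U) = (U**2 + U**2) - 40 = 2*U**2 - 40 = -40 + 2*U**2)
l(S) = -352 + 16*S (l(S) = 16*(-22 + S) = -352 + 16*S)
514250 + l(r(1/24)) = 514250 + (-352 + 16*(-40 + 2*(1/24)**2)) = 514250 + (-352 + 16*(-40 + 2*(1/576))) = 514250 + (-352 + 16*(-40 + 1/288)) = 514250 + (-352 + 16*(-11519/288)) = 514250 + (-352 - 11519/18) = 514250 - 17855/18 = 9238645/18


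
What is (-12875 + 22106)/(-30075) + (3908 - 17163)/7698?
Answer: -156568121/77172450 ≈ -2.0288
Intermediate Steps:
(-12875 + 22106)/(-30075) + (3908 - 17163)/7698 = 9231*(-1/30075) - 13255*1/7698 = -3077/10025 - 13255/7698 = -156568121/77172450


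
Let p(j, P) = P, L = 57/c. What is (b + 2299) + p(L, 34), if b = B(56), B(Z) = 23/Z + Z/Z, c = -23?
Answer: 130727/56 ≈ 2334.4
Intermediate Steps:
L = -57/23 (L = 57/(-23) = 57*(-1/23) = -57/23 ≈ -2.4783)
B(Z) = 1 + 23/Z (B(Z) = 23/Z + 1 = 1 + 23/Z)
b = 79/56 (b = (23 + 56)/56 = (1/56)*79 = 79/56 ≈ 1.4107)
(b + 2299) + p(L, 34) = (79/56 + 2299) + 34 = 128823/56 + 34 = 130727/56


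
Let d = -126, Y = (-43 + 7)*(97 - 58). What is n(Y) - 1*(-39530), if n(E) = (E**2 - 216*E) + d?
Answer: 2313884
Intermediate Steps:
Y = -1404 (Y = -36*39 = -1404)
n(E) = -126 + E**2 - 216*E (n(E) = (E**2 - 216*E) - 126 = -126 + E**2 - 216*E)
n(Y) - 1*(-39530) = (-126 + (-1404)**2 - 216*(-1404)) - 1*(-39530) = (-126 + 1971216 + 303264) + 39530 = 2274354 + 39530 = 2313884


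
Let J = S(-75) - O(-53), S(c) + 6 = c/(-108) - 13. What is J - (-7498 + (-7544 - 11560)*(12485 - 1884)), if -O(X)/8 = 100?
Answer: 7291072213/36 ≈ 2.0253e+8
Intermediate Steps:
O(X) = -800 (O(X) = -8*100 = -800)
S(c) = -19 - c/108 (S(c) = -6 + (c/(-108) - 13) = -6 + (-c/108 - 13) = -6 + (-13 - c/108) = -19 - c/108)
J = 28141/36 (J = (-19 - 1/108*(-75)) - 1*(-800) = (-19 + 25/36) + 800 = -659/36 + 800 = 28141/36 ≈ 781.69)
J - (-7498 + (-7544 - 11560)*(12485 - 1884)) = 28141/36 - (-7498 + (-7544 - 11560)*(12485 - 1884)) = 28141/36 - (-7498 - 19104*10601) = 28141/36 - (-7498 - 202521504) = 28141/36 - 1*(-202529002) = 28141/36 + 202529002 = 7291072213/36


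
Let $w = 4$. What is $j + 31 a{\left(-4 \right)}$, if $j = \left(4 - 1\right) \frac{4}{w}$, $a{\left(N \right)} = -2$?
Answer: $-59$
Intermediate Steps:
$j = 3$ ($j = \left(4 - 1\right) \frac{4}{4} = 3 \cdot 4 \cdot \frac{1}{4} = 3 \cdot 1 = 3$)
$j + 31 a{\left(-4 \right)} = 3 + 31 \left(-2\right) = 3 - 62 = -59$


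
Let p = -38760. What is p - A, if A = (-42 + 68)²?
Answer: -39436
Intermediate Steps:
A = 676 (A = 26² = 676)
p - A = -38760 - 1*676 = -38760 - 676 = -39436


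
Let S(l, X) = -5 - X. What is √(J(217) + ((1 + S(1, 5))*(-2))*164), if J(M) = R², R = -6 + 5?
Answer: √2953 ≈ 54.341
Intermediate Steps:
R = -1
J(M) = 1 (J(M) = (-1)² = 1)
√(J(217) + ((1 + S(1, 5))*(-2))*164) = √(1 + ((1 + (-5 - 1*5))*(-2))*164) = √(1 + ((1 + (-5 - 5))*(-2))*164) = √(1 + ((1 - 10)*(-2))*164) = √(1 - 9*(-2)*164) = √(1 + 18*164) = √(1 + 2952) = √2953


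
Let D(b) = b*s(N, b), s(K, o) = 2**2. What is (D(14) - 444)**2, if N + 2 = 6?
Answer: 150544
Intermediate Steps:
N = 4 (N = -2 + 6 = 4)
s(K, o) = 4
D(b) = 4*b (D(b) = b*4 = 4*b)
(D(14) - 444)**2 = (4*14 - 444)**2 = (56 - 444)**2 = (-388)**2 = 150544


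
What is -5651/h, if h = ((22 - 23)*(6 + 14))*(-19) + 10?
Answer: -5651/390 ≈ -14.490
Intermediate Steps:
h = 390 (h = -1*20*(-19) + 10 = -20*(-19) + 10 = 380 + 10 = 390)
-5651/h = -5651/390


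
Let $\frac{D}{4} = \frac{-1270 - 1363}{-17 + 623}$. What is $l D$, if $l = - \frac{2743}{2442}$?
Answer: $\frac{7222319}{369963} \approx 19.522$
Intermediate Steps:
$D = - \frac{5266}{303}$ ($D = 4 \frac{-1270 - 1363}{-17 + 623} = 4 \left(- \frac{2633}{606}\right) = - \frac{5266}{303} \approx -17.38$)
$l = - \frac{2743}{2442}$ ($l = \left(-2743\right) \frac{1}{2442} = - \frac{2743}{2442} \approx -1.1233$)
$l D = \left(- \frac{2743}{2442}\right) \left(- \frac{5266}{303}\right) = \frac{7222319}{369963}$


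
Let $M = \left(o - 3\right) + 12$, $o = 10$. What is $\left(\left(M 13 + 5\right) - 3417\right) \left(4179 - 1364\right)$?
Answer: $-8909475$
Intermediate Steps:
$M = 19$ ($M = \left(10 - 3\right) + 12 = 7 + 12 = 19$)
$\left(\left(M 13 + 5\right) - 3417\right) \left(4179 - 1364\right) = \left(\left(19 \cdot 13 + 5\right) - 3417\right) \left(4179 - 1364\right) = \left(\left(247 + 5\right) - 3417\right) 2815 = \left(252 - 3417\right) 2815 = \left(-3165\right) 2815 = -8909475$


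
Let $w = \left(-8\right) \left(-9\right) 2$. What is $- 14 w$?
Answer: $-2016$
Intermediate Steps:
$w = 144$ ($w = 72 \cdot 2 = 144$)
$- 14 w = \left(-14\right) 144 = -2016$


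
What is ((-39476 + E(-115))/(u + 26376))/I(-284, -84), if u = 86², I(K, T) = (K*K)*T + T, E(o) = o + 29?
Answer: 19781/114405824568 ≈ 1.7290e-7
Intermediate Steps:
E(o) = 29 + o
I(K, T) = T + T*K² (I(K, T) = K²*T + T = T*K² + T = T + T*K²)
u = 7396
((-39476 + E(-115))/(u + 26376))/I(-284, -84) = ((-39476 + (29 - 115))/(7396 + 26376))/((-84*(1 + (-284)²))) = ((-39476 - 86)/33772)/((-84*(1 + 80656))) = (-39562*1/33772)/((-84*80657)) = -19781/16886/(-6775188) = -19781/16886*(-1/6775188) = 19781/114405824568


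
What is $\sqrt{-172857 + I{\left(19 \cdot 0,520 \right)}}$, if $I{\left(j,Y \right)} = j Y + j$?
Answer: $i \sqrt{172857} \approx 415.76 i$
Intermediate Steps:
$I{\left(j,Y \right)} = j + Y j$ ($I{\left(j,Y \right)} = Y j + j = j + Y j$)
$\sqrt{-172857 + I{\left(19 \cdot 0,520 \right)}} = \sqrt{-172857 + 19 \cdot 0 \left(1 + 520\right)} = \sqrt{-172857 + 0 \cdot 521} = \sqrt{-172857 + 0} = \sqrt{-172857} = i \sqrt{172857}$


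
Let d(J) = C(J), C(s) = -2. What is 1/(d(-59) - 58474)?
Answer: -1/58476 ≈ -1.7101e-5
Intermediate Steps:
d(J) = -2
1/(d(-59) - 58474) = 1/(-2 - 58474) = 1/(-58476) = -1/58476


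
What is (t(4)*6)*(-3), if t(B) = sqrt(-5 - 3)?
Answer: -36*I*sqrt(2) ≈ -50.912*I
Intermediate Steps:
t(B) = 2*I*sqrt(2) (t(B) = sqrt(-8) = 2*I*sqrt(2))
(t(4)*6)*(-3) = ((2*I*sqrt(2))*6)*(-3) = (12*I*sqrt(2))*(-3) = -36*I*sqrt(2)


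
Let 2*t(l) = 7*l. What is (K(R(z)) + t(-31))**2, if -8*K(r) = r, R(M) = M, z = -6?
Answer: 185761/16 ≈ 11610.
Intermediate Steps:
t(l) = 7*l/2 (t(l) = (7*l)/2 = 7*l/2)
K(r) = -r/8
(K(R(z)) + t(-31))**2 = (-1/8*(-6) + (7/2)*(-31))**2 = (3/4 - 217/2)**2 = (-431/4)**2 = 185761/16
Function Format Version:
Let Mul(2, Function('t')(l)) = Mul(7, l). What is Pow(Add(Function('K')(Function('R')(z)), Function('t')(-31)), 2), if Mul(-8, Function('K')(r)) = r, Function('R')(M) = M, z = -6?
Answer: Rational(185761, 16) ≈ 11610.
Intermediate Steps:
Function('t')(l) = Mul(Rational(7, 2), l) (Function('t')(l) = Mul(Rational(1, 2), Mul(7, l)) = Mul(Rational(7, 2), l))
Function('K')(r) = Mul(Rational(-1, 8), r)
Pow(Add(Function('K')(Function('R')(z)), Function('t')(-31)), 2) = Pow(Add(Mul(Rational(-1, 8), -6), Mul(Rational(7, 2), -31)), 2) = Pow(Add(Rational(3, 4), Rational(-217, 2)), 2) = Pow(Rational(-431, 4), 2) = Rational(185761, 16)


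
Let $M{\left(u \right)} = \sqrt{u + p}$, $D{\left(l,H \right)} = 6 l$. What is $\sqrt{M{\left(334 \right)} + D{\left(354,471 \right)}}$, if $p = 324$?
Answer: $\sqrt{2124 + \sqrt{658}} \approx 46.364$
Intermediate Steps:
$M{\left(u \right)} = \sqrt{324 + u}$ ($M{\left(u \right)} = \sqrt{u + 324} = \sqrt{324 + u}$)
$\sqrt{M{\left(334 \right)} + D{\left(354,471 \right)}} = \sqrt{\sqrt{324 + 334} + 6 \cdot 354} = \sqrt{\sqrt{658} + 2124} = \sqrt{2124 + \sqrt{658}}$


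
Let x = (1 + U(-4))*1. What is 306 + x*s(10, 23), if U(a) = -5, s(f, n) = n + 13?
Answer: 162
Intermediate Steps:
s(f, n) = 13 + n
x = -4 (x = (1 - 5)*1 = -4*1 = -4)
306 + x*s(10, 23) = 306 - 4*(13 + 23) = 306 - 4*36 = 306 - 144 = 162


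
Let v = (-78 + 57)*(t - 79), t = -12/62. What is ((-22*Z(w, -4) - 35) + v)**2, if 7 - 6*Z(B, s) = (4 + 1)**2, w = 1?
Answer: 2757930256/961 ≈ 2.8699e+6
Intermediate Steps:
t = -6/31 (t = -12*1/62 = -6/31 ≈ -0.19355)
Z(B, s) = -3 (Z(B, s) = 7/6 - (4 + 1)**2/6 = 7/6 - 1/6*5**2 = 7/6 - 1/6*25 = 7/6 - 25/6 = -3)
v = 51555/31 (v = (-78 + 57)*(-6/31 - 79) = -21*(-2455/31) = 51555/31 ≈ 1663.1)
((-22*Z(w, -4) - 35) + v)**2 = ((-22*(-3) - 35) + 51555/31)**2 = ((66 - 35) + 51555/31)**2 = (31 + 51555/31)**2 = (52516/31)**2 = 2757930256/961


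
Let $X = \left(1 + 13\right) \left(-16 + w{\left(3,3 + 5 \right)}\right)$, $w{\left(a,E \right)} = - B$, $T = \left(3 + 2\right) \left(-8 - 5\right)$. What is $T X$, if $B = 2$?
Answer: $16380$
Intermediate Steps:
$T = -65$ ($T = 5 \left(-13\right) = -65$)
$w{\left(a,E \right)} = -2$ ($w{\left(a,E \right)} = \left(-1\right) 2 = -2$)
$X = -252$ ($X = \left(1 + 13\right) \left(-16 - 2\right) = 14 \left(-18\right) = -252$)
$T X = \left(-65\right) \left(-252\right) = 16380$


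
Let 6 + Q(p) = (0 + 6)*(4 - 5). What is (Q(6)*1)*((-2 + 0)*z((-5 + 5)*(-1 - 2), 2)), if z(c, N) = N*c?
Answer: 0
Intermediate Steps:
Q(p) = -12 (Q(p) = -6 + (0 + 6)*(4 - 5) = -6 + 6*(-1) = -6 - 6 = -12)
(Q(6)*1)*((-2 + 0)*z((-5 + 5)*(-1 - 2), 2)) = (-12*1)*((-2 + 0)*(2*((-5 + 5)*(-1 - 2)))) = -(-24)*2*(0*(-3)) = -(-24)*2*0 = -(-24)*0 = -12*0 = 0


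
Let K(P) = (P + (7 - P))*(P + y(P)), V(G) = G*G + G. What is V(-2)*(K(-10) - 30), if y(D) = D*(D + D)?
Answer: 2600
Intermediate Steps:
V(G) = G + G² (V(G) = G² + G = G + G²)
y(D) = 2*D² (y(D) = D*(2*D) = 2*D²)
K(P) = 7*P + 14*P² (K(P) = (P + (7 - P))*(P + 2*P²) = 7*(P + 2*P²) = 7*P + 14*P²)
V(-2)*(K(-10) - 30) = (-2*(1 - 2))*(7*(-10)*(1 + 2*(-10)) - 30) = (-2*(-1))*(7*(-10)*(1 - 20) - 30) = 2*(7*(-10)*(-19) - 30) = 2*(1330 - 30) = 2*1300 = 2600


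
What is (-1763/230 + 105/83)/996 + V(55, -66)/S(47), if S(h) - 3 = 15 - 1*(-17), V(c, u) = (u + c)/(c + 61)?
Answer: -35259839/3859768920 ≈ -0.0091352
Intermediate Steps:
V(c, u) = (c + u)/(61 + c)
S(h) = 35 (S(h) = 3 + (15 - 1*(-17)) = 3 + (15 + 17) = 3 + 32 = 35)
(-1763/230 + 105/83)/996 + V(55, -66)/S(47) = (-1763/230 + 105/83)/996 + ((55 - 66)/(61 + 55))/35 = (-1763*1/230 + 105*(1/83))*(1/996) + (-11/116)*(1/35) = (-1763/230 + 105/83)*(1/996) + ((1/116)*(-11))*(1/35) = -122179/19090*1/996 - 11/116*1/35 = -122179/19013640 - 11/4060 = -35259839/3859768920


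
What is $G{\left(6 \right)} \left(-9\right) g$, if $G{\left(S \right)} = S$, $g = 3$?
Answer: $-162$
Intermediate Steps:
$G{\left(6 \right)} \left(-9\right) g = 6 \left(-9\right) 3 = \left(-54\right) 3 = -162$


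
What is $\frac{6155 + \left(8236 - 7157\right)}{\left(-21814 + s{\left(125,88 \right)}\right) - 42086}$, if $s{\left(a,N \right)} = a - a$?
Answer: $- \frac{3617}{31950} \approx -0.11321$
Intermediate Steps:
$s{\left(a,N \right)} = 0$
$\frac{6155 + \left(8236 - 7157\right)}{\left(-21814 + s{\left(125,88 \right)}\right) - 42086} = \frac{6155 + \left(8236 - 7157\right)}{\left(-21814 + 0\right) - 42086} = \frac{6155 + \left(8236 - 7157\right)}{-21814 - 42086} = \frac{6155 + 1079}{-63900} = 7234 \left(- \frac{1}{63900}\right) = - \frac{3617}{31950}$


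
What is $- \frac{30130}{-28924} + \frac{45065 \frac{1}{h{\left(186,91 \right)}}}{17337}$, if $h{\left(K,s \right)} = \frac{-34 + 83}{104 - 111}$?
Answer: $\frac{168077615}{250727694} \approx 0.67036$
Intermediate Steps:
$h{\left(K,s \right)} = -7$ ($h{\left(K,s \right)} = \frac{49}{-7} = 49 \left(- \frac{1}{7}\right) = -7$)
$- \frac{30130}{-28924} + \frac{45065 \frac{1}{h{\left(186,91 \right)}}}{17337} = - \frac{30130}{-28924} + \frac{45065 \frac{1}{-7}}{17337} = \left(-30130\right) \left(- \frac{1}{28924}\right) + 45065 \left(- \frac{1}{7}\right) \frac{1}{17337} = \frac{15065}{14462} - \frac{45065}{121359} = \frac{168077615}{250727694}$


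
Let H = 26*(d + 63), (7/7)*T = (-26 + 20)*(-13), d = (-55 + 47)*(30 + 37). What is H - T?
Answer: -12376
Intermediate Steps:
d = -536 (d = -8*67 = -536)
T = 78 (T = (-26 + 20)*(-13) = -6*(-13) = 78)
H = -12298 (H = 26*(-536 + 63) = 26*(-473) = -12298)
H - T = -12298 - 1*78 = -12298 - 78 = -12376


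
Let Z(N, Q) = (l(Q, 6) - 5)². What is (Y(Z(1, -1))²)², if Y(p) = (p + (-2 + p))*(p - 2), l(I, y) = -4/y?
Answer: 530431456660725760000/43046721 ≈ 1.2322e+13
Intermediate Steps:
Z(N, Q) = 289/9 (Z(N, Q) = (-4/6 - 5)² = (-4*⅙ - 5)² = (-⅔ - 5)² = (-17/3)² = 289/9)
Y(p) = (-2 + p)*(-2 + 2*p) (Y(p) = (-2 + 2*p)*(-2 + p) = (-2 + p)*(-2 + 2*p))
(Y(Z(1, -1))²)² = ((4 - 6*289/9 + 2*(289/9)²)²)² = ((4 - 578/3 + 2*(83521/81))²)² = ((4 - 578/3 + 167042/81)²)² = ((151760/81)²)² = (23031097600/6561)² = 530431456660725760000/43046721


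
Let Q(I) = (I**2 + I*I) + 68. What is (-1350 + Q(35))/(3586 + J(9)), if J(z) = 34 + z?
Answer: 1168/3629 ≈ 0.32185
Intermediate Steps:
Q(I) = 68 + 2*I**2 (Q(I) = (I**2 + I**2) + 68 = 2*I**2 + 68 = 68 + 2*I**2)
(-1350 + Q(35))/(3586 + J(9)) = (-1350 + (68 + 2*35**2))/(3586 + (34 + 9)) = (-1350 + (68 + 2*1225))/(3586 + 43) = (-1350 + (68 + 2450))/3629 = (-1350 + 2518)*(1/3629) = 1168*(1/3629) = 1168/3629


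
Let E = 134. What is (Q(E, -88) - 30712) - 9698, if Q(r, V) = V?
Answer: -40498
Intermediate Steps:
(Q(E, -88) - 30712) - 9698 = (-88 - 30712) - 9698 = -30800 - 9698 = -40498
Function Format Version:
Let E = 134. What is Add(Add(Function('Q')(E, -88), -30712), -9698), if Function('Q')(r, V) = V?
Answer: -40498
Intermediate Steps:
Add(Add(Function('Q')(E, -88), -30712), -9698) = Add(Add(-88, -30712), -9698) = Add(-30800, -9698) = -40498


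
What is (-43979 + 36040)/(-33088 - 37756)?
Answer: 7939/70844 ≈ 0.11206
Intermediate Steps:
(-43979 + 36040)/(-33088 - 37756) = -7939/(-70844) = -7939*(-1/70844) = 7939/70844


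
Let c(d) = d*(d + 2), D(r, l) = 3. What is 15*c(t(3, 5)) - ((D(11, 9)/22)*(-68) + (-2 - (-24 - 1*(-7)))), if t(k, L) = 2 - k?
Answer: -228/11 ≈ -20.727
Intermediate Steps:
c(d) = d*(2 + d)
15*c(t(3, 5)) - ((D(11, 9)/22)*(-68) + (-2 - (-24 - 1*(-7)))) = 15*((2 - 1*3)*(2 + (2 - 1*3))) - ((3/22)*(-68) + (-2 - (-24 - 1*(-7)))) = 15*((2 - 3)*(2 + (2 - 3))) - ((3*(1/22))*(-68) + (-2 - (-24 + 7))) = 15*(-(2 - 1)) - ((3/22)*(-68) + (-2 - 1*(-17))) = 15*(-1*1) - (-102/11 + (-2 + 17)) = 15*(-1) - (-102/11 + 15) = -15 - 1*63/11 = -15 - 63/11 = -228/11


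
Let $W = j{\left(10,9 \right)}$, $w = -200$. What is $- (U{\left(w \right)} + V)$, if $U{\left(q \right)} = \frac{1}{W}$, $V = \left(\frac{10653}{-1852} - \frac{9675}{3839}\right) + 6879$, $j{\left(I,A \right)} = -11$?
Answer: $- \frac{48849045497}{7109828} \approx -6870.6$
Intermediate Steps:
$V = \frac{48849691845}{7109828}$ ($V = \left(10653 \left(- \frac{1}{1852}\right) - \frac{9675}{3839}\right) + 6879 = \left(- \frac{10653}{1852} - \frac{9675}{3839}\right) + 6879 = - \frac{58814967}{7109828} + 6879 = \frac{48849691845}{7109828} \approx 6870.7$)
$W = -11$
$U{\left(q \right)} = - \frac{1}{11}$ ($U{\left(q \right)} = \frac{1}{-11} = - \frac{1}{11}$)
$- (U{\left(w \right)} + V) = - (- \frac{1}{11} + \frac{48849691845}{7109828}) = \left(-1\right) \frac{48849045497}{7109828} = - \frac{48849045497}{7109828}$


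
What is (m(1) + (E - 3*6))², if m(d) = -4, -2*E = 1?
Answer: 2025/4 ≈ 506.25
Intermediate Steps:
E = -½ (E = -½*1 = -½ ≈ -0.50000)
(m(1) + (E - 3*6))² = (-4 + (-½ - 3*6))² = (-4 + (-½ - 18))² = (-4 - 37/2)² = (-45/2)² = 2025/4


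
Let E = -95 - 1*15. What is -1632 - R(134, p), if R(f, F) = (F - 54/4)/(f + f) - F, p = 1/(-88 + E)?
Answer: -14433007/8844 ≈ -1632.0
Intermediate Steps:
E = -110 (E = -95 - 15 = -110)
p = -1/198 (p = 1/(-88 - 110) = 1/(-198) = -1/198 ≈ -0.0050505)
R(f, F) = -F + (-27/2 + F)/(2*f) (R(f, F) = (F - 54*1/4)/((2*f)) - F = (F - 27/2)*(1/(2*f)) - F = (-27/2 + F)*(1/(2*f)) - F = (-27/2 + F)/(2*f) - F = -F + (-27/2 + F)/(2*f))
-1632 - R(134, p) = -1632 - (-27/4 + (1/2)*(-1/198) - 1*(-1/198)*134)/134 = -1632 - (-27/4 - 1/396 + 67/99)/134 = -1632 - (-401)/(134*66) = -1632 - 1*(-401/8844) = -1632 + 401/8844 = -14433007/8844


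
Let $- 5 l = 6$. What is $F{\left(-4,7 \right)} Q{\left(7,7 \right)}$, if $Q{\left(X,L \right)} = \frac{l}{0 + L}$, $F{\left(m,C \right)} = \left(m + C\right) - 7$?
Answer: $\frac{24}{35} \approx 0.68571$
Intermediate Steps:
$F{\left(m,C \right)} = -7 + C + m$ ($F{\left(m,C \right)} = \left(C + m\right) - 7 = -7 + C + m$)
$l = - \frac{6}{5}$ ($l = \left(- \frac{1}{5}\right) 6 = - \frac{6}{5} \approx -1.2$)
$Q{\left(X,L \right)} = - \frac{6}{5 L}$ ($Q{\left(X,L \right)} = - \frac{6}{5 \left(0 + L\right)} = - \frac{6}{5 L}$)
$F{\left(-4,7 \right)} Q{\left(7,7 \right)} = \left(-7 + 7 - 4\right) \left(- \frac{6}{5 \cdot 7}\right) = - 4 \left(\left(- \frac{6}{5}\right) \frac{1}{7}\right) = \left(-4\right) \left(- \frac{6}{35}\right) = \frac{24}{35}$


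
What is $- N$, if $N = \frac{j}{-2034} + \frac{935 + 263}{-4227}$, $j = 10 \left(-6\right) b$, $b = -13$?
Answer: $\frac{318544}{477651} \approx 0.6669$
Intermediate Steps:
$j = 780$ ($j = 10 \left(-6\right) \left(-13\right) = \left(-60\right) \left(-13\right) = 780$)
$N = - \frac{318544}{477651}$ ($N = \frac{780}{-2034} + \frac{935 + 263}{-4227} = 780 \left(- \frac{1}{2034}\right) + 1198 \left(- \frac{1}{4227}\right) = - \frac{130}{339} - \frac{1198}{4227} = - \frac{318544}{477651} \approx -0.6669$)
$- N = \left(-1\right) \left(- \frac{318544}{477651}\right) = \frac{318544}{477651}$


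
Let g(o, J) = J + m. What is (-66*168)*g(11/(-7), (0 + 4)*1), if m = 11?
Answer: -166320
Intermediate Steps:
g(o, J) = 11 + J (g(o, J) = J + 11 = 11 + J)
(-66*168)*g(11/(-7), (0 + 4)*1) = (-66*168)*(11 + (0 + 4)*1) = -11088*(11 + 4*1) = -11088*(11 + 4) = -11088*15 = -166320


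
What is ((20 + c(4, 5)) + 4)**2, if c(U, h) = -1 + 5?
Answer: 784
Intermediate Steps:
c(U, h) = 4
((20 + c(4, 5)) + 4)**2 = ((20 + 4) + 4)**2 = (24 + 4)**2 = 28**2 = 784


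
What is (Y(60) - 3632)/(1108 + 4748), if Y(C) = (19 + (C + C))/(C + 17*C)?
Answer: -3922421/6324480 ≈ -0.62020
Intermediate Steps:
Y(C) = (19 + 2*C)/(18*C) (Y(C) = (19 + 2*C)/((18*C)) = (19 + 2*C)*(1/(18*C)) = (19 + 2*C)/(18*C))
(Y(60) - 3632)/(1108 + 4748) = ((1/18)*(19 + 2*60)/60 - 3632)/(1108 + 4748) = ((1/18)*(1/60)*(19 + 120) - 3632)/5856 = ((1/18)*(1/60)*139 - 3632)*(1/5856) = (139/1080 - 3632)*(1/5856) = -3922421/1080*1/5856 = -3922421/6324480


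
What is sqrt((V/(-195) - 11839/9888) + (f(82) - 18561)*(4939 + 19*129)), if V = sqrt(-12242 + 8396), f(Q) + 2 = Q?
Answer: sqrt(-3526091317786636950 - 132400320*I*sqrt(3846))/160680 ≈ 1.3607e-5 - 11687.0*I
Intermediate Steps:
f(Q) = -2 + Q
V = I*sqrt(3846) (V = sqrt(-3846) = I*sqrt(3846) ≈ 62.016*I)
sqrt((V/(-195) - 11839/9888) + (f(82) - 18561)*(4939 + 19*129)) = sqrt(((I*sqrt(3846))/(-195) - 11839/9888) + ((-2 + 82) - 18561)*(4939 + 19*129)) = sqrt(((I*sqrt(3846))*(-1/195) - 11839*1/9888) + (80 - 18561)*(4939 + 2451)) = sqrt((-I*sqrt(3846)/195 - 11839/9888) - 18481*7390) = sqrt((-11839/9888 - I*sqrt(3846)/195) - 136574590) = sqrt(-1350449557759/9888 - I*sqrt(3846)/195)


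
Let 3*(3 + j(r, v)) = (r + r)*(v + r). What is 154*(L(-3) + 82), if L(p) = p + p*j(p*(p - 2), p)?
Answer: -41888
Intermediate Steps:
j(r, v) = -3 + 2*r*(r + v)/3 (j(r, v) = -3 + ((r + r)*(v + r))/3 = -3 + ((2*r)*(r + v))/3 = -3 + (2*r*(r + v))/3 = -3 + 2*r*(r + v)/3)
L(p) = p + p*(-3 + 2*p²*(-2 + p)²/3 + 2*p²*(-2 + p)/3) (L(p) = p + p*(-3 + 2*(p*(p - 2))²/3 + 2*(p*(p - 2))*p/3) = p + p*(-3 + 2*(p*(-2 + p))²/3 + 2*(p*(-2 + p))*p/3) = p + p*(-3 + 2*(p²*(-2 + p)²)/3 + 2*p²*(-2 + p)/3) = p + p*(-3 + 2*p²*(-2 + p)²/3 + 2*p²*(-2 + p)/3))
154*(L(-3) + 82) = 154*((⅔)*(-3)*(-3 + (-3)⁴ - 3*(-3)³ + 2*(-3)²) + 82) = 154*((⅔)*(-3)*(-3 + 81 - 3*(-27) + 2*9) + 82) = 154*((⅔)*(-3)*(-3 + 81 + 81 + 18) + 82) = 154*((⅔)*(-3)*177 + 82) = 154*(-354 + 82) = 154*(-272) = -41888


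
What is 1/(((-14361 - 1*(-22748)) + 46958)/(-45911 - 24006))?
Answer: -69917/55345 ≈ -1.2633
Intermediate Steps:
1/(((-14361 - 1*(-22748)) + 46958)/(-45911 - 24006)) = 1/(((-14361 + 22748) + 46958)/(-69917)) = 1/((8387 + 46958)*(-1/69917)) = 1/(55345*(-1/69917)) = 1/(-55345/69917) = -69917/55345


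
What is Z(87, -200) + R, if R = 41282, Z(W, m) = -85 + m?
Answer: 40997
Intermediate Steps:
Z(87, -200) + R = (-85 - 200) + 41282 = -285 + 41282 = 40997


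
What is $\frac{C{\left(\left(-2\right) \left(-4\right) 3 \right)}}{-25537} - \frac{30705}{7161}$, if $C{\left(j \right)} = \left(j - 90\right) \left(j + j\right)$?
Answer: $- \frac{253809179}{60956819} \approx -4.1638$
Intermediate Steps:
$C{\left(j \right)} = 2 j \left(-90 + j\right)$ ($C{\left(j \right)} = \left(-90 + j\right) 2 j = 2 j \left(-90 + j\right)$)
$\frac{C{\left(\left(-2\right) \left(-4\right) 3 \right)}}{-25537} - \frac{30705}{7161} = \frac{2 \left(-2\right) \left(-4\right) 3 \left(-90 + \left(-2\right) \left(-4\right) 3\right)}{-25537} - \frac{30705}{7161} = 2 \cdot 8 \cdot 3 \left(-90 + 8 \cdot 3\right) \left(- \frac{1}{25537}\right) - \frac{10235}{2387} = 2 \cdot 24 \left(-90 + 24\right) \left(- \frac{1}{25537}\right) - \frac{10235}{2387} = 2 \cdot 24 \left(-66\right) \left(- \frac{1}{25537}\right) - \frac{10235}{2387} = \left(-3168\right) \left(- \frac{1}{25537}\right) - \frac{10235}{2387} = \frac{3168}{25537} - \frac{10235}{2387} = - \frac{253809179}{60956819}$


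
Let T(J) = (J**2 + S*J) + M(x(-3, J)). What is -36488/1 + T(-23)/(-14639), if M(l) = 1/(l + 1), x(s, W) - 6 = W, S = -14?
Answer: -8546378927/234224 ≈ -36488.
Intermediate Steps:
x(s, W) = 6 + W
M(l) = 1/(1 + l)
T(J) = J**2 + 1/(7 + J) - 14*J (T(J) = (J**2 - 14*J) + 1/(1 + (6 + J)) = (J**2 - 14*J) + 1/(7 + J) = J**2 + 1/(7 + J) - 14*J)
-36488/1 + T(-23)/(-14639) = -36488/1 + ((1 - 23*(-14 - 23)*(7 - 23))/(7 - 23))/(-14639) = -36488*1 + ((1 - 23*(-37)*(-16))/(-16))*(-1/14639) = -36488 - (1 - 13616)/16*(-1/14639) = -36488 - 1/16*(-13615)*(-1/14639) = -36488 + (13615/16)*(-1/14639) = -36488 - 13615/234224 = -8546378927/234224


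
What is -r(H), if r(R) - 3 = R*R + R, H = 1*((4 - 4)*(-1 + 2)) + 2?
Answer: -9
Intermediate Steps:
H = 2 (H = 1*(0*1) + 2 = 1*0 + 2 = 0 + 2 = 2)
r(R) = 3 + R + R² (r(R) = 3 + (R*R + R) = 3 + (R² + R) = 3 + (R + R²) = 3 + R + R²)
-r(H) = -(3 + 2 + 2²) = -(3 + 2 + 4) = -1*9 = -9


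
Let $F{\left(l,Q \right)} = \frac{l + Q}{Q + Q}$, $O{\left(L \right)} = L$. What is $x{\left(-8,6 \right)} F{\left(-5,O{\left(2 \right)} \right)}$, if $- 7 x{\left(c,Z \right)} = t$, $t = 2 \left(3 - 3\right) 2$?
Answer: $0$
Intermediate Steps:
$t = 0$ ($t = 2 \left(3 - 3\right) 2 = 2 \cdot 0 \cdot 2 = 0 \cdot 2 = 0$)
$x{\left(c,Z \right)} = 0$ ($x{\left(c,Z \right)} = \left(- \frac{1}{7}\right) 0 = 0$)
$F{\left(l,Q \right)} = \frac{Q + l}{2 Q}$
$x{\left(-8,6 \right)} F{\left(-5,O{\left(2 \right)} \right)} = 0 \frac{2 - 5}{2 \cdot 2} = 0 \cdot \frac{1}{2} \cdot \frac{1}{2} \left(-3\right) = 0 \left(- \frac{3}{4}\right) = 0$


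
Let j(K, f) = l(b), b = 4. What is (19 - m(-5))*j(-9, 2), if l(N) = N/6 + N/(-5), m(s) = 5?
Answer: -28/15 ≈ -1.8667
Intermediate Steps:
l(N) = -N/30 (l(N) = N*(1/6) + N*(-1/5) = N/6 - N/5 = -N/30)
j(K, f) = -2/15 (j(K, f) = -1/30*4 = -2/15)
(19 - m(-5))*j(-9, 2) = (19 - 1*5)*(-2/15) = (19 - 5)*(-2/15) = 14*(-2/15) = -28/15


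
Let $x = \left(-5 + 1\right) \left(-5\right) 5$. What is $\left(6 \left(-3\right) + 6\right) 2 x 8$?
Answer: $-19200$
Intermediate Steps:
$x = 100$ ($x = \left(-4\right) \left(-5\right) 5 = 20 \cdot 5 = 100$)
$\left(6 \left(-3\right) + 6\right) 2 x 8 = \left(6 \left(-3\right) + 6\right) 2 \cdot 100 \cdot 8 = \left(-18 + 6\right) 200 \cdot 8 = \left(-12\right) 200 \cdot 8 = \left(-2400\right) 8 = -19200$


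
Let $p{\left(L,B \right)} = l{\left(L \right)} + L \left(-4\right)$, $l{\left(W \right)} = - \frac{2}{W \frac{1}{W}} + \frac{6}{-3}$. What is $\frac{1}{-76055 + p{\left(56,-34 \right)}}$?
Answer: $- \frac{1}{76283} \approx -1.3109 \cdot 10^{-5}$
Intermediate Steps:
$l{\left(W \right)} = -4$ ($l{\left(W \right)} = - \frac{2}{1} + 6 \left(- \frac{1}{3}\right) = \left(-2\right) 1 - 2 = -2 - 2 = -4$)
$p{\left(L,B \right)} = -4 - 4 L$ ($p{\left(L,B \right)} = -4 + L \left(-4\right) = -4 - 4 L$)
$\frac{1}{-76055 + p{\left(56,-34 \right)}} = \frac{1}{-76055 - 228} = \frac{1}{-76283} = - \frac{1}{76283}$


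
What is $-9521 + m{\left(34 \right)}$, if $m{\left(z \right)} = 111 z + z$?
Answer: $-5713$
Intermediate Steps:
$m{\left(z \right)} = 112 z$
$-9521 + m{\left(34 \right)} = -9521 + 112 \cdot 34 = -9521 + 3808 = -5713$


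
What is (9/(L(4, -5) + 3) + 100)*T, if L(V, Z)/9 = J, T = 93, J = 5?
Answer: 149079/16 ≈ 9317.4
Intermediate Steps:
L(V, Z) = 45 (L(V, Z) = 9*5 = 45)
(9/(L(4, -5) + 3) + 100)*T = (9/(45 + 3) + 100)*93 = (9/48 + 100)*93 = ((1/48)*9 + 100)*93 = (3/16 + 100)*93 = (1603/16)*93 = 149079/16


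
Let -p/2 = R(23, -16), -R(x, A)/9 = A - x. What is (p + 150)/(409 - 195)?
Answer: -276/107 ≈ -2.5794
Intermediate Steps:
R(x, A) = -9*A + 9*x (R(x, A) = -9*(A - x) = -9*A + 9*x)
p = -702 (p = -2*(-9*(-16) + 9*23) = -2*(144 + 207) = -2*351 = -702)
(p + 150)/(409 - 195) = (-702 + 150)/(409 - 195) = -552/214 = -552*1/214 = -276/107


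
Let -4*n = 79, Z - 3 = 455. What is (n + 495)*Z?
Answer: 435329/2 ≈ 2.1766e+5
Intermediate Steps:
Z = 458 (Z = 3 + 455 = 458)
n = -79/4 (n = -¼*79 = -79/4 ≈ -19.750)
(n + 495)*Z = (-79/4 + 495)*458 = (1901/4)*458 = 435329/2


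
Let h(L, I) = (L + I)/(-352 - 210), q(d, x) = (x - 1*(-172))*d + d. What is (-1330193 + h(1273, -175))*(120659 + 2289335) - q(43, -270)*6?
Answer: -900819074879002/281 ≈ -3.2058e+12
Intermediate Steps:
q(d, x) = d + d*(172 + x) (q(d, x) = (x + 172)*d + d = (172 + x)*d + d = d*(172 + x) + d = d + d*(172 + x))
h(L, I) = -I/562 - L/562 (h(L, I) = (I + L)/(-562) = (I + L)*(-1/562) = -I/562 - L/562)
(-1330193 + h(1273, -175))*(120659 + 2289335) - q(43, -270)*6 = (-1330193 + (-1/562*(-175) - 1/562*1273))*(120659 + 2289335) - 43*(173 - 270)*6 = (-1330193 + (175/562 - 1273/562))*2409994 - 43*(-97)*6 = (-1330193 - 549/281)*2409994 - (-4171)*6 = -373784782/281*2409994 - 1*(-25026) = -900819081911308/281 + 25026 = -900819074879002/281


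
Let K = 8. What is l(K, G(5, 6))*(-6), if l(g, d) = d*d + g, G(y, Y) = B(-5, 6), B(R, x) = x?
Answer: -264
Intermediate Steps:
G(y, Y) = 6
l(g, d) = g + d² (l(g, d) = d² + g = g + d²)
l(K, G(5, 6))*(-6) = (8 + 6²)*(-6) = (8 + 36)*(-6) = 44*(-6) = -264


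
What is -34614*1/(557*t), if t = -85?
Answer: 34614/47345 ≈ 0.73110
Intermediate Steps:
-34614*1/(557*t) = -34614/(557*(-85)) = -34614/(-47345) = -34614*(-1/47345) = 34614/47345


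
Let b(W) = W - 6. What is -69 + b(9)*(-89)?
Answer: -336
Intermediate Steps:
b(W) = -6 + W
-69 + b(9)*(-89) = -69 + (-6 + 9)*(-89) = -69 + 3*(-89) = -69 - 267 = -336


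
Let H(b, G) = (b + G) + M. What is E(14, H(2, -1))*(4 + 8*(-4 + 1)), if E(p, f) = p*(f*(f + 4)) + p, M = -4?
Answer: 560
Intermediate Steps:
H(b, G) = -4 + G + b (H(b, G) = (b + G) - 4 = (G + b) - 4 = -4 + G + b)
E(p, f) = p + f*p*(4 + f) (E(p, f) = p*(f*(4 + f)) + p = f*p*(4 + f) + p = p + f*p*(4 + f))
E(14, H(2, -1))*(4 + 8*(-4 + 1)) = (14*(1 + (-4 - 1 + 2)**2 + 4*(-4 - 1 + 2)))*(4 + 8*(-4 + 1)) = (14*(1 + (-3)**2 + 4*(-3)))*(4 + 8*(-3)) = (14*(1 + 9 - 12))*(4 - 24) = (14*(-2))*(-20) = -28*(-20) = 560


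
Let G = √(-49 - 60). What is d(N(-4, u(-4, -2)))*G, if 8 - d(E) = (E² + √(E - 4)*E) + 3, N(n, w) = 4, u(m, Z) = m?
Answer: -11*I*√109 ≈ -114.84*I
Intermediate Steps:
d(E) = 5 - E² - E*√(-4 + E) (d(E) = 8 - ((E² + √(E - 4)*E) + 3) = 8 - ((E² + √(-4 + E)*E) + 3) = 8 - ((E² + E*√(-4 + E)) + 3) = 8 - (3 + E² + E*√(-4 + E)) = 8 + (-3 - E² - E*√(-4 + E)) = 5 - E² - E*√(-4 + E))
G = I*√109 (G = √(-109) = I*√109 ≈ 10.44*I)
d(N(-4, u(-4, -2)))*G = (5 - 1*4² - 1*4*√(-4 + 4))*(I*√109) = (5 - 1*16 - 1*4*√0)*(I*√109) = (5 - 16 - 1*4*0)*(I*√109) = (5 - 16 + 0)*(I*√109) = -11*I*√109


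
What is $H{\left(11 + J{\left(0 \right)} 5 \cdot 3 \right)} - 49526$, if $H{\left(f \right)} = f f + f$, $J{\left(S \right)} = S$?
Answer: $-49394$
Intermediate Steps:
$H{\left(f \right)} = f + f^{2}$ ($H{\left(f \right)} = f^{2} + f = f + f^{2}$)
$H{\left(11 + J{\left(0 \right)} 5 \cdot 3 \right)} - 49526 = \left(11 + 0 \cdot 5 \cdot 3\right) \left(1 + \left(11 + 0 \cdot 5 \cdot 3\right)\right) - 49526 = \left(11 + 0 \cdot 3\right) \left(1 + \left(11 + 0 \cdot 3\right)\right) - 49526 = \left(11 + 0\right) \left(1 + \left(11 + 0\right)\right) - 49526 = 11 \left(1 + 11\right) - 49526 = 11 \cdot 12 - 49526 = 132 - 49526 = -49394$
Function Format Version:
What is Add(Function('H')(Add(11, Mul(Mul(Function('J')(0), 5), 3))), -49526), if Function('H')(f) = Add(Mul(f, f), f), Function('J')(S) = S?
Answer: -49394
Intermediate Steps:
Function('H')(f) = Add(f, Pow(f, 2)) (Function('H')(f) = Add(Pow(f, 2), f) = Add(f, Pow(f, 2)))
Add(Function('H')(Add(11, Mul(Mul(Function('J')(0), 5), 3))), -49526) = Add(Mul(Add(11, Mul(Mul(0, 5), 3)), Add(1, Add(11, Mul(Mul(0, 5), 3)))), -49526) = Add(Mul(Add(11, Mul(0, 3)), Add(1, Add(11, Mul(0, 3)))), -49526) = Add(Mul(Add(11, 0), Add(1, Add(11, 0))), -49526) = Add(Mul(11, Add(1, 11)), -49526) = Add(Mul(11, 12), -49526) = Add(132, -49526) = -49394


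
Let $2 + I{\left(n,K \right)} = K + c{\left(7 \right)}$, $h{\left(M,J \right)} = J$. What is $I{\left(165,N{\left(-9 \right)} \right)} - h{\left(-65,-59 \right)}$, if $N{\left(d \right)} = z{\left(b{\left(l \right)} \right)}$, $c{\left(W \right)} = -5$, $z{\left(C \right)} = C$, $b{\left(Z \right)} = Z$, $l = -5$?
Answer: $47$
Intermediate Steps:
$N{\left(d \right)} = -5$
$I{\left(n,K \right)} = -7 + K$ ($I{\left(n,K \right)} = -2 + \left(K - 5\right) = -2 + \left(-5 + K\right) = -7 + K$)
$I{\left(165,N{\left(-9 \right)} \right)} - h{\left(-65,-59 \right)} = \left(-7 - 5\right) - -59 = -12 + 59 = 47$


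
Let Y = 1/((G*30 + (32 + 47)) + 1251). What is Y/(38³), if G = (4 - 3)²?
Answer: 1/74625920 ≈ 1.3400e-8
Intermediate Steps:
G = 1 (G = 1² = 1)
Y = 1/1360 (Y = 1/((1*30 + (32 + 47)) + 1251) = 1/((30 + 79) + 1251) = 1/(109 + 1251) = 1/1360 ≈ 0.00073529)
Y/(38³) = 1/(1360*(38³)) = (1/1360)/54872 = (1/1360)*(1/54872) = 1/74625920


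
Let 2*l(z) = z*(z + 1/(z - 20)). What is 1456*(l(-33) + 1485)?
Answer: 156636480/53 ≈ 2.9554e+6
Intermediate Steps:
l(z) = z*(z + 1/(-20 + z))/2 (l(z) = (z*(z + 1/(z - 20)))/2 = (z*(z + 1/(-20 + z)))/2 = z*(z + 1/(-20 + z))/2)
1456*(l(-33) + 1485) = 1456*((½)*(-33)*(1 + (-33)² - 20*(-33))/(-20 - 33) + 1485) = 1456*((½)*(-33)*(1 + 1089 + 660)/(-53) + 1485) = 1456*((½)*(-33)*(-1/53)*1750 + 1485) = 1456*(28875/53 + 1485) = 1456*(107580/53) = 156636480/53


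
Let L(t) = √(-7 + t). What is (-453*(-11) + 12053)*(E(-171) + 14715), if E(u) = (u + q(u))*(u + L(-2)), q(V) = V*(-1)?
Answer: 250684740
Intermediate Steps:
q(V) = -V
E(u) = 0 (E(u) = (u - u)*(u + √(-7 - 2)) = 0*(u + √(-9)) = 0*(u + 3*I) = 0)
(-453*(-11) + 12053)*(E(-171) + 14715) = (-453*(-11) + 12053)*(0 + 14715) = (4983 + 12053)*14715 = 17036*14715 = 250684740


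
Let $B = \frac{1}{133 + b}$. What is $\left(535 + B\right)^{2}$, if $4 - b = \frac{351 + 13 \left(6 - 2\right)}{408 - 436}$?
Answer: $\frac{5143338659449}{17969121} \approx 2.8623 \cdot 10^{5}$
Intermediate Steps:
$b = \frac{515}{28}$ ($b = 4 - \frac{351 + 13 \left(6 - 2\right)}{408 - 436} = 4 - \frac{351 + 13 \cdot 4}{-28} = 4 - \left(351 + 52\right) \left(- \frac{1}{28}\right) = 4 - 403 \left(- \frac{1}{28}\right) = 4 - - \frac{403}{28} = 4 + \frac{403}{28} = \frac{515}{28} \approx 18.393$)
$B = \frac{28}{4239}$ ($B = \frac{1}{133 + \frac{515}{28}} = \frac{1}{\frac{4239}{28}} = \frac{28}{4239} \approx 0.0066053$)
$\left(535 + B\right)^{2} = \left(535 + \frac{28}{4239}\right)^{2} = \left(\frac{2267893}{4239}\right)^{2} = \frac{5143338659449}{17969121}$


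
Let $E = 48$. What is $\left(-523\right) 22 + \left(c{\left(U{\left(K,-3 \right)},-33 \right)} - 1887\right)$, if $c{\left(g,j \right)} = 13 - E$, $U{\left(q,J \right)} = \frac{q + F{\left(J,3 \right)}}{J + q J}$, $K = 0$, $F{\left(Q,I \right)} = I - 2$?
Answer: $-13428$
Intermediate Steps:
$F{\left(Q,I \right)} = -2 + I$
$U{\left(q,J \right)} = \frac{1 + q}{J + J q}$ ($U{\left(q,J \right)} = \frac{q + \left(-2 + 3\right)}{J + q J} = \frac{q + 1}{J + J q} = \frac{1 + q}{J + J q}$)
$c{\left(g,j \right)} = -35$ ($c{\left(g,j \right)} = 13 - 48 = -35$)
$\left(-523\right) 22 + \left(c{\left(U{\left(K,-3 \right)},-33 \right)} - 1887\right) = \left(-523\right) 22 - 1922 = -11506 - 1922 = -13428$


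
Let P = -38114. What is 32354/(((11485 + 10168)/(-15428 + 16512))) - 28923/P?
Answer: 22666956197/13987838 ≈ 1620.5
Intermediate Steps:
32354/(((11485 + 10168)/(-15428 + 16512))) - 28923/P = 32354/(((11485 + 10168)/(-15428 + 16512))) - 28923/(-38114) = 32354/((21653/1084)) - 28923*(-1/38114) = 32354/((21653*(1/1084))) + 28923/38114 = 32354/(21653/1084) + 28923/38114 = 32354*(1084/21653) + 28923/38114 = 35071736/21653 + 28923/38114 = 22666956197/13987838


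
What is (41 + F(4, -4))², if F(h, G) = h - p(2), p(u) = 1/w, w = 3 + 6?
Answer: 163216/81 ≈ 2015.0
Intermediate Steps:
w = 9
p(u) = ⅑ (p(u) = 1/9 = ⅑)
F(h, G) = -⅑ + h (F(h, G) = h - 1*⅑ = h - ⅑ = -⅑ + h)
(41 + F(4, -4))² = (41 + (-⅑ + 4))² = (41 + 35/9)² = (404/9)² = 163216/81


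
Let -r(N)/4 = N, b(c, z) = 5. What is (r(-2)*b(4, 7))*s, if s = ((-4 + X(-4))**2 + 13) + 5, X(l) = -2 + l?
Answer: 4720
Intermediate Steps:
r(N) = -4*N
s = 118 (s = ((-4 + (-2 - 4))**2 + 13) + 5 = ((-4 - 6)**2 + 13) + 5 = ((-10)**2 + 13) + 5 = (100 + 13) + 5 = 113 + 5 = 118)
(r(-2)*b(4, 7))*s = (-4*(-2)*5)*118 = (8*5)*118 = 40*118 = 4720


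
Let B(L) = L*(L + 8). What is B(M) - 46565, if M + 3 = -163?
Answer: -20337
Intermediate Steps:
M = -166 (M = -3 - 163 = -166)
B(L) = L*(8 + L)
B(M) - 46565 = -166*(8 - 166) - 46565 = -166*(-158) - 46565 = 26228 - 46565 = -20337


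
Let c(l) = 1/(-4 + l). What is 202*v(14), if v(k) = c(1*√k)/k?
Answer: -202/7 - 101*√14/14 ≈ -55.851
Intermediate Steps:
v(k) = 1/(k*(-4 + √k)) (v(k) = 1/((-4 + 1*√k)*k) = 1/((-4 + √k)*k) = 1/(k*(-4 + √k)))
202*v(14) = 202*(1/(14*(-4 + √14))) = 101/(7*(-4 + √14))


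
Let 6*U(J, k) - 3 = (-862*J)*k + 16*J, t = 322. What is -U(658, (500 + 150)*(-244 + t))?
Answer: 28756826669/6 ≈ 4.7928e+9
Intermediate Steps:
U(J, k) = ½ + 8*J/3 - 431*J*k/3 (U(J, k) = ½ + ((-862*J)*k + 16*J)/6 = ½ + (-862*J*k + 16*J)/6 = ½ + (16*J - 862*J*k)/6 = ½ + (8*J/3 - 431*J*k/3) = ½ + 8*J/3 - 431*J*k/3)
-U(658, (500 + 150)*(-244 + t)) = -(½ + (8/3)*658 - 431/3*658*(500 + 150)*(-244 + 322)) = -(½ + 5264/3 - 431/3*658*650*78) = -(½ + 5264/3 - 431/3*658*50700) = -(½ + 5264/3 - 4792806200) = -1*(-28756826669/6) = 28756826669/6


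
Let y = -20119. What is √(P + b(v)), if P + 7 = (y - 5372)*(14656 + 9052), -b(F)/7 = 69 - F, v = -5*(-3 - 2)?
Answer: 37*I*√441447 ≈ 24583.0*I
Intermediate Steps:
v = 25 (v = -5*(-5) = 25)
b(F) = -483 + 7*F (b(F) = -7*(69 - F) = -483 + 7*F)
P = -604340635 (P = -7 + (-20119 - 5372)*(14656 + 9052) = -7 - 25491*23708 = -7 - 604340628 = -604340635)
√(P + b(v)) = √(-604340635 + (-483 + 7*25)) = √(-604340635 + (-483 + 175)) = √(-604340635 - 308) = √(-604340943) = 37*I*√441447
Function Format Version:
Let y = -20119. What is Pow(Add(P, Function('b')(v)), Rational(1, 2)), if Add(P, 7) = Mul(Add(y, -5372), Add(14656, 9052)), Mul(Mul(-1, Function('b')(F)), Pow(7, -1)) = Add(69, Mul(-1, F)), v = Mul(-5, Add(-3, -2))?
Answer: Mul(37, I, Pow(441447, Rational(1, 2))) ≈ Mul(24583., I)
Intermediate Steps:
v = 25 (v = Mul(-5, -5) = 25)
Function('b')(F) = Add(-483, Mul(7, F)) (Function('b')(F) = Mul(-7, Add(69, Mul(-1, F))) = Add(-483, Mul(7, F)))
P = -604340635 (P = Add(-7, Mul(Add(-20119, -5372), Add(14656, 9052))) = Add(-7, Mul(-25491, 23708)) = Add(-7, -604340628) = -604340635)
Pow(Add(P, Function('b')(v)), Rational(1, 2)) = Pow(Add(-604340635, Add(-483, Mul(7, 25))), Rational(1, 2)) = Pow(Add(-604340635, Add(-483, 175)), Rational(1, 2)) = Pow(Add(-604340635, -308), Rational(1, 2)) = Pow(-604340943, Rational(1, 2)) = Mul(37, I, Pow(441447, Rational(1, 2)))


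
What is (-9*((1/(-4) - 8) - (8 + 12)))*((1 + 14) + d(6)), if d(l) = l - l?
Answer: 15255/4 ≈ 3813.8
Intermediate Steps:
d(l) = 0
(-9*((1/(-4) - 8) - (8 + 12)))*((1 + 14) + d(6)) = (-9*((1/(-4) - 8) - (8 + 12)))*((1 + 14) + 0) = (-9*((1*(-1/4) - 8) - 1*20))*(15 + 0) = -9*((-1/4 - 8) - 20)*15 = -9*(-33/4 - 20)*15 = -9*(-113/4)*15 = (1017/4)*15 = 15255/4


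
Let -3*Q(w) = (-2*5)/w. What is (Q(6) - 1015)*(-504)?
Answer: 511280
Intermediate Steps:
Q(w) = 10/(3*w) (Q(w) = -(-2*5)/(3*w) = -(-10)/(3*w) = 10/(3*w))
(Q(6) - 1015)*(-504) = ((10/3)/6 - 1015)*(-504) = ((10/3)*(1/6) - 1015)*(-504) = (5/9 - 1015)*(-504) = -9130/9*(-504) = 511280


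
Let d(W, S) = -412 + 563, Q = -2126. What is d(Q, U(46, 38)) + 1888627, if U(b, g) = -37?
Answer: 1888778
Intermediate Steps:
d(W, S) = 151
d(Q, U(46, 38)) + 1888627 = 151 + 1888627 = 1888778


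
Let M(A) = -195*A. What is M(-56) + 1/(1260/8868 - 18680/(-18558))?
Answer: 86018837781/7876555 ≈ 10921.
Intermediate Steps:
M(-56) + 1/(1260/8868 - 18680/(-18558)) = -195*(-56) + 1/(1260/8868 - 18680/(-18558)) = 10920 + 1/(1260*(1/8868) - 18680*(-1/18558)) = 10920 + 1/(105/739 + 9340/9279) = 10920 + 1/(7876555/6857181) = 10920 + 6857181/7876555 = 86018837781/7876555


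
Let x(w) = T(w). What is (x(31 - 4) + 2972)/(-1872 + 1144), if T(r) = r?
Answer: -2999/728 ≈ -4.1195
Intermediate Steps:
x(w) = w
(x(31 - 4) + 2972)/(-1872 + 1144) = ((31 - 4) + 2972)/(-1872 + 1144) = (27 + 2972)/(-728) = 2999*(-1/728) = -2999/728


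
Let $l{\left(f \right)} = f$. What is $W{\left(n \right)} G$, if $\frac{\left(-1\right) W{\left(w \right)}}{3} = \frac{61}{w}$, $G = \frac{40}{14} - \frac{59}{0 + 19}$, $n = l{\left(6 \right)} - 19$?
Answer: $- \frac{6039}{1729} \approx -3.4928$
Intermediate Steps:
$n = -13$ ($n = 6 - 19 = -13$)
$G = - \frac{33}{133}$ ($G = 40 \cdot \frac{1}{14} - \frac{59}{19} = \frac{20}{7} - \frac{59}{19} = - \frac{33}{133} \approx -0.24812$)
$W{\left(w \right)} = - \frac{183}{w}$ ($W{\left(w \right)} = - 3 \frac{61}{w} = - \frac{183}{w}$)
$W{\left(n \right)} G = - \frac{183}{-13} \left(- \frac{33}{133}\right) = \left(-183\right) \left(- \frac{1}{13}\right) \left(- \frac{33}{133}\right) = \frac{183}{13} \left(- \frac{33}{133}\right) = - \frac{6039}{1729}$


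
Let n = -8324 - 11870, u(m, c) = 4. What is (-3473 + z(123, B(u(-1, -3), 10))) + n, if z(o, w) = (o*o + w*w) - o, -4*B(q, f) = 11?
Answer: -138455/16 ≈ -8653.4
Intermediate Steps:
B(q, f) = -11/4 (B(q, f) = -1/4*11 = -11/4)
z(o, w) = o**2 + w**2 - o (z(o, w) = (o**2 + w**2) - o = o**2 + w**2 - o)
n = -20194
(-3473 + z(123, B(u(-1, -3), 10))) + n = (-3473 + (123**2 + (-11/4)**2 - 1*123)) - 20194 = (-3473 + (15129 + 121/16 - 123)) - 20194 = (-3473 + 240217/16) - 20194 = 184649/16 - 20194 = -138455/16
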